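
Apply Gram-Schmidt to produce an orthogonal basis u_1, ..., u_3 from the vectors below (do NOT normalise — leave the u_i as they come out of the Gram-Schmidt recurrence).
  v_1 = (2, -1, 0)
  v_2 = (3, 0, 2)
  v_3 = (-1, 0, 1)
Orthogonal basis:
  u_1 = (2, -1, 0)
  u_2 = (3/5, 6/5, 2)
  u_3 = (-10/29, -20/29, 15/29)

Apply the Gram-Schmidt recurrence
  u_1 = v_1
  u_i = v_i − Σ_{j<i} ((v_i · u_j) / (u_j · u_j)) · u_j.

Step by step this gives:
  u_1 = (2, -1, 0)
  u_2 = (3/5, 6/5, 2)
  u_3 = (-10/29, -20/29, 15/29)

Orthogonality check:
  u_2 · u_1 = 0 (should be 0)
  u_3 · u_1 = 0 (should be 0)
  u_3 · u_2 = 0 (should be 0)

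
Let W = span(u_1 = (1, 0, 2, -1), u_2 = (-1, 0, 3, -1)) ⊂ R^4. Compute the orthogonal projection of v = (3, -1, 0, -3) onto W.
proj_W(v) = (17/5, 0, 4/5, -1)

Set up U = [u_1 | ... | u_2] ∈ R^(4×2). The projector onto W = col(U) is P = U (U^T U)^(-1) U^T.
Compute U^T U =
  [6, 6]
  [6, 11],
and U^T v = (6, 0).
Solve U^T U · c = U^T v for the coefficients: c = (11/5, -6/5). The projection is proj_W(v) = U c.
Check: (v - proj_W(v)) · u_1 = 0  (should be 0).
Check: (v - proj_W(v)) · u_2 = 0  (should be 0).
Result: proj_W(v) = (17/5, 0, 4/5, -1).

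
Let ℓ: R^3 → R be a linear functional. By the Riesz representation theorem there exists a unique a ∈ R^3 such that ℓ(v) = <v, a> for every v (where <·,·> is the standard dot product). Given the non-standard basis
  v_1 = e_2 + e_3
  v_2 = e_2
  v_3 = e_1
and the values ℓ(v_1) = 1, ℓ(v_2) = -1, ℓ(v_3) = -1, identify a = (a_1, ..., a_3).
a = (-1, -1, 2)

Write a = (a_1, ..., a_3) in the standard basis. For each basis vector v_i, ℓ(v_i) = <v_i, a> is a linear equation in the a_j's. Collect the n equations into a matrix system V a = ℓ, where row i of V is v_i (expressed in the standard basis). Since V is invertible (lower-triangular with 1s on the diagonal, up to permutation), solve by back-substitution:
  V =
[[0, 1, 1],
 [0, 1, 0],
 [1, 0, 0]]
  V a = (1, -1, -1)
Solving gives a = (-1, -1, 2).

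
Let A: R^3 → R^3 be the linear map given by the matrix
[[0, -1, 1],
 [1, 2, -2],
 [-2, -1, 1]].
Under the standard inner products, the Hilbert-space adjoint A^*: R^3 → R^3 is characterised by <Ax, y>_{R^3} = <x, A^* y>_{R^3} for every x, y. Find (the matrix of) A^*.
A^* = A^T =
[[0, 1, -2],
 [-1, 2, -1],
 [1, -2, 1]]

For real matrices with standard dot products, the defining identity <Ax, y> = <x, A^* y> gives (Ax)^T y = x^T (A^*) y, i.e. x^T A^T y = x^T (A^*) y. Since this holds for all x, y, we must have A^* = A^T. Therefore
A^* =
[[0, 1, -2],
 [-1, 2, -1],
 [1, -2, 1]].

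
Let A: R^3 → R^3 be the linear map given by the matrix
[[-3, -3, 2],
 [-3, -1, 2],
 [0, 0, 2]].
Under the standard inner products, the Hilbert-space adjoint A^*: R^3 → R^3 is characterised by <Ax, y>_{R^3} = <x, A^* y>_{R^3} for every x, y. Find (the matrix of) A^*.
A^* = A^T =
[[-3, -3, 0],
 [-3, -1, 0],
 [2, 2, 2]]

For real matrices with standard dot products, the defining identity <Ax, y> = <x, A^* y> gives (Ax)^T y = x^T (A^*) y, i.e. x^T A^T y = x^T (A^*) y. Since this holds for all x, y, we must have A^* = A^T. Therefore
A^* =
[[-3, -3, 0],
 [-3, -1, 0],
 [2, 2, 2]].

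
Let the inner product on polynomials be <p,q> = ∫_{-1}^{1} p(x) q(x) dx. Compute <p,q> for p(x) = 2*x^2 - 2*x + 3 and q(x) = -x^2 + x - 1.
<p,q> = -172/15

Expand the product: p(x)·q(x) = -2*x^4 + 4*x^3 - 7*x^2 + 5*x - 3.
∫_{-1}^{1} of each monomial x^k gives [2/(k+1) if k even, 0 if k odd]. Integrating term-by-term (or equivalently evaluating the antiderivative F(x) = -2*x^5/5 + x^4 - 7*x^3/3 + 5*x^2/2 - 3*x at the endpoints):
  F(1) − F(−1) = -67/30 − (277/30) = -172/15.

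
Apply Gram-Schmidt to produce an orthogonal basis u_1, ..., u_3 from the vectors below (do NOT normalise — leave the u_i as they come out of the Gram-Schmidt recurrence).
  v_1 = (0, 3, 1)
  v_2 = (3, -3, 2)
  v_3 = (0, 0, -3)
Orthogonal basis:
  u_1 = (0, 3, 1)
  u_2 = (3, -9/10, 27/10)
  u_3 = (27/19, 9/19, -27/19)

Apply the Gram-Schmidt recurrence
  u_1 = v_1
  u_i = v_i − Σ_{j<i} ((v_i · u_j) / (u_j · u_j)) · u_j.

Step by step this gives:
  u_1 = (0, 3, 1)
  u_2 = (3, -9/10, 27/10)
  u_3 = (27/19, 9/19, -27/19)

Orthogonality check:
  u_2 · u_1 = 0 (should be 0)
  u_3 · u_1 = 0 (should be 0)
  u_3 · u_2 = 0 (should be 0)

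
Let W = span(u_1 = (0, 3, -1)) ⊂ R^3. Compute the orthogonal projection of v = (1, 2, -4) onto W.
proj_W(v) = (0, 3, -1)

Set up U = [u_1 | ... | u_1] ∈ R^(3×1). The projector onto W = col(U) is P = U (U^T U)^(-1) U^T.
Compute U^T U =
  [10],
and U^T v = (10).
Solve U^T U · c = U^T v for the coefficients: c = (1). The projection is proj_W(v) = U c.
Check: (v - proj_W(v)) · u_1 = 0  (should be 0).
Result: proj_W(v) = (0, 3, -1).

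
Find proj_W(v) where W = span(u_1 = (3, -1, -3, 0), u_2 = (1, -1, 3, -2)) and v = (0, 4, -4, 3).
proj_W(v) = (-87/65, 92/65, -291/65, 189/65)

Set up U = [u_1 | ... | u_2] ∈ R^(4×2). The projector onto W = col(U) is P = U (U^T U)^(-1) U^T.
Compute U^T U =
  [19, -5]
  [-5, 15],
and U^T v = (8, -22).
Solve U^T U · c = U^T v for the coefficients: c = (1/26, -189/130). The projection is proj_W(v) = U c.
Check: (v - proj_W(v)) · u_1 = 0  (should be 0).
Check: (v - proj_W(v)) · u_2 = 0  (should be 0).
Result: proj_W(v) = (-87/65, 92/65, -291/65, 189/65).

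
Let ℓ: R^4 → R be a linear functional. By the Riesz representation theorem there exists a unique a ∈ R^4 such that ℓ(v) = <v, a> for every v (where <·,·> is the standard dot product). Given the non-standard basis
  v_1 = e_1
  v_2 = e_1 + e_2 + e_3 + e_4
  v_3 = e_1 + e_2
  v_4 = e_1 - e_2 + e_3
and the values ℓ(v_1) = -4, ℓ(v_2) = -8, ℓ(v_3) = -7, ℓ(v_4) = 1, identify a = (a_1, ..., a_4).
a = (-4, -3, 2, -3)

Write a = (a_1, ..., a_4) in the standard basis. For each basis vector v_i, ℓ(v_i) = <v_i, a> is a linear equation in the a_j's. Collect the n equations into a matrix system V a = ℓ, where row i of V is v_i (expressed in the standard basis). Since V is invertible (lower-triangular with 1s on the diagonal, up to permutation), solve by back-substitution:
  V =
[[1, 0, 0, 0],
 [1, 1, 1, 1],
 [1, 1, 0, 0],
 [1, -1, 1, 0]]
  V a = (-4, -8, -7, 1)
Solving gives a = (-4, -3, 2, -3).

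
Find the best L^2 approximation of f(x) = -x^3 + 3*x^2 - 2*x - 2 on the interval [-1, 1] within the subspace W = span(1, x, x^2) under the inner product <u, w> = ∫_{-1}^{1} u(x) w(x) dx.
g(x) = 3*x^2 - 13*x/5 - 2

The best approximation g ∈ W is the orthogonal projection of f onto W. Writing g = a_0 + a_1 x + a_2 x^2, the coefficients solve the normal equations G · a = b where
  G_{ij} = <φ_i, φ_j> and b_i = <f, φ_i>, with φ_0 = 1, φ_1 = x, φ_2 = x^2.
G =
  [2, 0, 2/3]
  [0, 2/3, 0]
  [2/3, 0, 2/5],
b = (-2, -26/15, -2/15).
Solving gives a_0 = -2, a_1 = -13/5, a_2 = 3, so
  g(x) = 3*x^2 - 13*x/5 - 2.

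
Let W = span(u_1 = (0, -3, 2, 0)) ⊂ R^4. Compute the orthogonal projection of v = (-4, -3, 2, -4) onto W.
proj_W(v) = (0, -3, 2, 0)

Set up U = [u_1 | ... | u_1] ∈ R^(4×1). The projector onto W = col(U) is P = U (U^T U)^(-1) U^T.
Compute U^T U =
  [13],
and U^T v = (13).
Solve U^T U · c = U^T v for the coefficients: c = (1). The projection is proj_W(v) = U c.
Check: (v - proj_W(v)) · u_1 = 0  (should be 0).
Result: proj_W(v) = (0, -3, 2, 0).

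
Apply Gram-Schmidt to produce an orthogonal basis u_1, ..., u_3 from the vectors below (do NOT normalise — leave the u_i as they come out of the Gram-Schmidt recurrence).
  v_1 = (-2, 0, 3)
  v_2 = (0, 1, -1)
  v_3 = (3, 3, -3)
Orthogonal basis:
  u_1 = (-2, 0, 3)
  u_2 = (-6/13, 1, -4/13)
  u_3 = (27/17, 18/17, 18/17)

Apply the Gram-Schmidt recurrence
  u_1 = v_1
  u_i = v_i − Σ_{j<i} ((v_i · u_j) / (u_j · u_j)) · u_j.

Step by step this gives:
  u_1 = (-2, 0, 3)
  u_2 = (-6/13, 1, -4/13)
  u_3 = (27/17, 18/17, 18/17)

Orthogonality check:
  u_2 · u_1 = 0 (should be 0)
  u_3 · u_1 = 0 (should be 0)
  u_3 · u_2 = 0 (should be 0)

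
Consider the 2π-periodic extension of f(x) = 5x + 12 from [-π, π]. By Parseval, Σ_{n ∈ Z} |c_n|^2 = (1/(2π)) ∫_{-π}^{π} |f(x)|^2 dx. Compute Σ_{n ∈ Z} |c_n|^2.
Σ |c_n|^2 = 25π^2/3 + 144

Expand and integrate term by term over [-π, π]:
  ∫ (5x)^2 dx = 25·(2π^3/3); ∫ 2·5·(12)·x dx = 0 (odd integrand); ∫ 12^2 dx = 144·2π.
So (1/(2π)) ∫_{-π}^{π} (5x + 12)^2 dx = 25π^2/3 + 144 = 25π^2/3 + 144.
Parseval ⇒ Σ |c_n|^2 = 25π^2/3 + 144.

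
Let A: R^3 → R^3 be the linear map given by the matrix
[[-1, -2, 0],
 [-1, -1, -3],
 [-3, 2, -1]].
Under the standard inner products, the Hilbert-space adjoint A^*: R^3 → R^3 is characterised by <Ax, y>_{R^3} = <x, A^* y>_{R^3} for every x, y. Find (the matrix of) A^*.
A^* = A^T =
[[-1, -1, -3],
 [-2, -1, 2],
 [0, -3, -1]]

For real matrices with standard dot products, the defining identity <Ax, y> = <x, A^* y> gives (Ax)^T y = x^T (A^*) y, i.e. x^T A^T y = x^T (A^*) y. Since this holds for all x, y, we must have A^* = A^T. Therefore
A^* =
[[-1, -1, -3],
 [-2, -1, 2],
 [0, -3, -1]].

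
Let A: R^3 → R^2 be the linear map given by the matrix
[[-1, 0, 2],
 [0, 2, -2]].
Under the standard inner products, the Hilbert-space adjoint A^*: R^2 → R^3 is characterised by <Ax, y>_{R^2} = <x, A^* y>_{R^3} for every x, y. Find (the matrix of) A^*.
A^* = A^T =
[[-1, 0],
 [0, 2],
 [2, -2]]

For real matrices with standard dot products, the defining identity <Ax, y> = <x, A^* y> gives (Ax)^T y = x^T (A^*) y, i.e. x^T A^T y = x^T (A^*) y. Since this holds for all x, y, we must have A^* = A^T. Therefore
A^* =
[[-1, 0],
 [0, 2],
 [2, -2]].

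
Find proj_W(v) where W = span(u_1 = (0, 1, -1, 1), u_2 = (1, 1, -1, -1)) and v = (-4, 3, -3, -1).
proj_W(v) = (4/11, 21/11, -21/11, 13/11)

Set up U = [u_1 | ... | u_2] ∈ R^(4×2). The projector onto W = col(U) is P = U (U^T U)^(-1) U^T.
Compute U^T U =
  [3, 1]
  [1, 4],
and U^T v = (5, 3).
Solve U^T U · c = U^T v for the coefficients: c = (17/11, 4/11). The projection is proj_W(v) = U c.
Check: (v - proj_W(v)) · u_1 = 0  (should be 0).
Check: (v - proj_W(v)) · u_2 = 0  (should be 0).
Result: proj_W(v) = (4/11, 21/11, -21/11, 13/11).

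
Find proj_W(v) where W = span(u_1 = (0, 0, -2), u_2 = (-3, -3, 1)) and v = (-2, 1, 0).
proj_W(v) = (-1/2, -1/2, 0)

Set up U = [u_1 | ... | u_2] ∈ R^(3×2). The projector onto W = col(U) is P = U (U^T U)^(-1) U^T.
Compute U^T U =
  [4, -2]
  [-2, 19],
and U^T v = (0, 3).
Solve U^T U · c = U^T v for the coefficients: c = (1/12, 1/6). The projection is proj_W(v) = U c.
Check: (v - proj_W(v)) · u_1 = 0  (should be 0).
Check: (v - proj_W(v)) · u_2 = 0  (should be 0).
Result: proj_W(v) = (-1/2, -1/2, 0).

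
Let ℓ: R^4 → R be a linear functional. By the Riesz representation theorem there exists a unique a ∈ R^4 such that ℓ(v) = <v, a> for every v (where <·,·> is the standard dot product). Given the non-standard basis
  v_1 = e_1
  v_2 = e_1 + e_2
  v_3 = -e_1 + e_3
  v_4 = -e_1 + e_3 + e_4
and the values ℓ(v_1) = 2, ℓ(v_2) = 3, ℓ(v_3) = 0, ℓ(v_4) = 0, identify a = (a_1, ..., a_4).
a = (2, 1, 2, 0)

Write a = (a_1, ..., a_4) in the standard basis. For each basis vector v_i, ℓ(v_i) = <v_i, a> is a linear equation in the a_j's. Collect the n equations into a matrix system V a = ℓ, where row i of V is v_i (expressed in the standard basis). Since V is invertible (lower-triangular with 1s on the diagonal, up to permutation), solve by back-substitution:
  V =
[[1, 0, 0, 0],
 [1, 1, 0, 0],
 [-1, 0, 1, 0],
 [-1, 0, 1, 1]]
  V a = (2, 3, 0, 0)
Solving gives a = (2, 1, 2, 0).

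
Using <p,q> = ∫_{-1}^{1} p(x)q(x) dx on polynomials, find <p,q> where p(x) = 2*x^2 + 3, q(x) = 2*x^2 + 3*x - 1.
<p,q> = -26/15

Expand the product: p(x)·q(x) = 4*x^4 + 6*x^3 + 4*x^2 + 9*x - 3.
∫_{-1}^{1} of each monomial x^k gives [2/(k+1) if k even, 0 if k odd]. Integrating term-by-term (or equivalently evaluating the antiderivative F(x) = 4*x^5/5 + 3*x^4/2 + 4*x^3/3 + 9*x^2/2 - 3*x at the endpoints):
  F(1) − F(−1) = 77/15 − (103/15) = -26/15.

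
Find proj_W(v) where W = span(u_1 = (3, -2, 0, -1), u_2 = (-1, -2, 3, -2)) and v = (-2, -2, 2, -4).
proj_W(v) = (-346/243, -500/243, 274/81, -524/243)

Set up U = [u_1 | ... | u_2] ∈ R^(4×2). The projector onto W = col(U) is P = U (U^T U)^(-1) U^T.
Compute U^T U =
  [14, 3]
  [3, 18],
and U^T v = (2, 20).
Solve U^T U · c = U^T v for the coefficients: c = (-8/81, 274/243). The projection is proj_W(v) = U c.
Check: (v - proj_W(v)) · u_1 = 0  (should be 0).
Check: (v - proj_W(v)) · u_2 = 0  (should be 0).
Result: proj_W(v) = (-346/243, -500/243, 274/81, -524/243).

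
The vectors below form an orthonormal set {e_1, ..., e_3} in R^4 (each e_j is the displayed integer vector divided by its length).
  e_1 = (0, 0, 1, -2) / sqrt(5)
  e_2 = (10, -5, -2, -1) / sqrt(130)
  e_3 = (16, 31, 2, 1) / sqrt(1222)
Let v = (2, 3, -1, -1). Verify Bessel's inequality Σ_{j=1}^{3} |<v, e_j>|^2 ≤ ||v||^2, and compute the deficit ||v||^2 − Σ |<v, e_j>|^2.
Σ |<v, e_j>|^2 = 605/47; ||v||^2 = 15; deficit = 100/47

Write each e_j = u_j / sqrt(<u_j, u_j>) where u_j is the displayed integer vector. Then <v, e_j> = <v, u_j> / sqrt(<u_j, u_j>), so |<v, e_j>|^2 = <v, u_j>^2 / <u_j, u_j>.
Coefficients: <v, e_1> = 1/sqrt(5), <v, e_2> = 8/sqrt(130), <v, e_3> = 122/sqrt(1222).
Square and sum: Σ |<v, e_j>|^2 = 605/47.
Compute ||v||^2 = v·v = 15.
Deficit = 15 − 605/47 = 100/47 ≥ 0, confirming Bessel's inequality. (The deficit equals ||v − Σ <v,e_j> e_j||^2, the squared distance from v to span{e_j}.)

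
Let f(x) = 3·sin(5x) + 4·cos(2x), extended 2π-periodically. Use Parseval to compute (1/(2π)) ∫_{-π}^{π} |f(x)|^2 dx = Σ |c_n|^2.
Σ |c_n|^2 = 25/2

Expand |f|^2 and use orthogonality of {sin(nx), cos(mx)} on [-π, π]:
  ∫_{-π}^{π} sin(nx)^2 dx = π, ∫ cos(mx)^2 dx = π, and cross terms integrate to 0.
So ∫_{-π}^{π} f(x)^2 dx = 3^2 · π + 4^2 · π = (9 + 16)π.
Divide by 2π: (9 + 16)/2 = 25/2.
By Parseval, this equals Σ |c_n|^2.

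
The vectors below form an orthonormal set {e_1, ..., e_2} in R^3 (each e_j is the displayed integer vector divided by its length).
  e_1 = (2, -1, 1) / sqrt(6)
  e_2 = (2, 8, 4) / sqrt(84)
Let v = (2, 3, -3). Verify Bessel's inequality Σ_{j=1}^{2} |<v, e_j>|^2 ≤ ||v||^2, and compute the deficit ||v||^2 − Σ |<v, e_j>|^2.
Σ |<v, e_j>|^2 = 26/7; ||v||^2 = 22; deficit = 128/7

Write each e_j = u_j / sqrt(<u_j, u_j>) where u_j is the displayed integer vector. Then <v, e_j> = <v, u_j> / sqrt(<u_j, u_j>), so |<v, e_j>|^2 = <v, u_j>^2 / <u_j, u_j>.
Coefficients: <v, e_1> = -2/sqrt(6), <v, e_2> = 16/sqrt(84).
Square and sum: Σ |<v, e_j>|^2 = 26/7.
Compute ||v||^2 = v·v = 22.
Deficit = 22 − 26/7 = 128/7 ≥ 0, confirming Bessel's inequality. (The deficit equals ||v − Σ <v,e_j> e_j||^2, the squared distance from v to span{e_j}.)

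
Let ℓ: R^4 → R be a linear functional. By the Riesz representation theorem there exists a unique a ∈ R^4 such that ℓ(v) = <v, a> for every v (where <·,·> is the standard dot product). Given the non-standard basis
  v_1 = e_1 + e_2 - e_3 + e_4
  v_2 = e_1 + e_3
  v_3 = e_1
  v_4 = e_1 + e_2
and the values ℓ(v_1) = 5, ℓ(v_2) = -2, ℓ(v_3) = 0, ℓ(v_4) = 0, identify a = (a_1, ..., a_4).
a = (0, 0, -2, 3)

Write a = (a_1, ..., a_4) in the standard basis. For each basis vector v_i, ℓ(v_i) = <v_i, a> is a linear equation in the a_j's. Collect the n equations into a matrix system V a = ℓ, where row i of V is v_i (expressed in the standard basis). Since V is invertible (lower-triangular with 1s on the diagonal, up to permutation), solve by back-substitution:
  V =
[[1, 1, -1, 1],
 [1, 0, 1, 0],
 [1, 0, 0, 0],
 [1, 1, 0, 0]]
  V a = (5, -2, 0, 0)
Solving gives a = (0, 0, -2, 3).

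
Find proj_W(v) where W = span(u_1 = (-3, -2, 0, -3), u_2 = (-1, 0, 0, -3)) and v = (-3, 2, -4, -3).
proj_W(v) = (-21/19, 2/19, 0, -69/19)

Set up U = [u_1 | ... | u_2] ∈ R^(4×2). The projector onto W = col(U) is P = U (U^T U)^(-1) U^T.
Compute U^T U =
  [22, 12]
  [12, 10],
and U^T v = (14, 12).
Solve U^T U · c = U^T v for the coefficients: c = (-1/19, 24/19). The projection is proj_W(v) = U c.
Check: (v - proj_W(v)) · u_1 = 0  (should be 0).
Check: (v - proj_W(v)) · u_2 = 0  (should be 0).
Result: proj_W(v) = (-21/19, 2/19, 0, -69/19).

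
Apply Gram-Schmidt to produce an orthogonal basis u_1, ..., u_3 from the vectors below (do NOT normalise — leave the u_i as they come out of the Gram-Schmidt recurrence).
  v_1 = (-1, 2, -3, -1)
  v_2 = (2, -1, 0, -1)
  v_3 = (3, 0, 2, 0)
Orthogonal basis:
  u_1 = (-1, 2, -3, -1)
  u_2 = (9/5, -3/5, -3/5, -6/5)
  u_3 = (1, 5/3, 2/3, 1/3)

Apply the Gram-Schmidt recurrence
  u_1 = v_1
  u_i = v_i − Σ_{j<i} ((v_i · u_j) / (u_j · u_j)) · u_j.

Step by step this gives:
  u_1 = (-1, 2, -3, -1)
  u_2 = (9/5, -3/5, -3/5, -6/5)
  u_3 = (1, 5/3, 2/3, 1/3)

Orthogonality check:
  u_2 · u_1 = 0 (should be 0)
  u_3 · u_1 = 0 (should be 0)
  u_3 · u_2 = 0 (should be 0)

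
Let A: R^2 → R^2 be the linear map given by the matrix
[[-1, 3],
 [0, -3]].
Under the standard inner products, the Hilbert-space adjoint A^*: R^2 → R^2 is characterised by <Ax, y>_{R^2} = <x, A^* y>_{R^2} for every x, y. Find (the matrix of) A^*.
A^* = A^T =
[[-1, 0],
 [3, -3]]

For real matrices with standard dot products, the defining identity <Ax, y> = <x, A^* y> gives (Ax)^T y = x^T (A^*) y, i.e. x^T A^T y = x^T (A^*) y. Since this holds for all x, y, we must have A^* = A^T. Therefore
A^* =
[[-1, 0],
 [3, -3]].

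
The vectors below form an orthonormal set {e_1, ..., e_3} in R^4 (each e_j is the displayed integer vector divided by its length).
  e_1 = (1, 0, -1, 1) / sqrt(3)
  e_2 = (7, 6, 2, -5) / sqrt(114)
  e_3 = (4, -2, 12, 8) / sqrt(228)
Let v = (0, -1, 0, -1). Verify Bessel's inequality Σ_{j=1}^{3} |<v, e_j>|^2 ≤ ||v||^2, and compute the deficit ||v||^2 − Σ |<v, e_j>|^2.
Σ |<v, e_j>|^2 = 1/2; ||v||^2 = 2; deficit = 3/2

Write each e_j = u_j / sqrt(<u_j, u_j>) where u_j is the displayed integer vector. Then <v, e_j> = <v, u_j> / sqrt(<u_j, u_j>), so |<v, e_j>|^2 = <v, u_j>^2 / <u_j, u_j>.
Coefficients: <v, e_1> = -1/sqrt(3), <v, e_2> = -1/sqrt(114), <v, e_3> = -6/sqrt(228).
Square and sum: Σ |<v, e_j>|^2 = 1/2.
Compute ||v||^2 = v·v = 2.
Deficit = 2 − 1/2 = 3/2 ≥ 0, confirming Bessel's inequality. (The deficit equals ||v − Σ <v,e_j> e_j||^2, the squared distance from v to span{e_j}.)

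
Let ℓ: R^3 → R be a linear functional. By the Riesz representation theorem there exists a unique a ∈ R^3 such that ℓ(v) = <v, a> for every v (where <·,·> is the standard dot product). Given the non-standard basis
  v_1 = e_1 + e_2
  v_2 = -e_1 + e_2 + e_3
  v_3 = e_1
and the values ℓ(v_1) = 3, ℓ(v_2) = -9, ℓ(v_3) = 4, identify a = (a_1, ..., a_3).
a = (4, -1, -4)

Write a = (a_1, ..., a_3) in the standard basis. For each basis vector v_i, ℓ(v_i) = <v_i, a> is a linear equation in the a_j's. Collect the n equations into a matrix system V a = ℓ, where row i of V is v_i (expressed in the standard basis). Since V is invertible (lower-triangular with 1s on the diagonal, up to permutation), solve by back-substitution:
  V =
[[1, 1, 0],
 [-1, 1, 1],
 [1, 0, 0]]
  V a = (3, -9, 4)
Solving gives a = (4, -1, -4).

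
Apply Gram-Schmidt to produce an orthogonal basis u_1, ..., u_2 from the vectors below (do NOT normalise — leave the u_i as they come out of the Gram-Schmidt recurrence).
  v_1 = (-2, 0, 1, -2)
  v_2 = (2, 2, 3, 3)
Orthogonal basis:
  u_1 = (-2, 0, 1, -2)
  u_2 = (4/9, 2, 34/9, 13/9)

Apply the Gram-Schmidt recurrence
  u_1 = v_1
  u_i = v_i − Σ_{j<i} ((v_i · u_j) / (u_j · u_j)) · u_j.

Step by step this gives:
  u_1 = (-2, 0, 1, -2)
  u_2 = (4/9, 2, 34/9, 13/9)

Orthogonality check:
  u_2 · u_1 = 0 (should be 0)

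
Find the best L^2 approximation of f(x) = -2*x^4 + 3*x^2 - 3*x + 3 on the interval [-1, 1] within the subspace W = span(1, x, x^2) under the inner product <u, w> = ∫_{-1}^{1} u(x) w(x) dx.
g(x) = 9*x^2/7 - 3*x + 111/35

The best approximation g ∈ W is the orthogonal projection of f onto W. Writing g = a_0 + a_1 x + a_2 x^2, the coefficients solve the normal equations G · a = b where
  G_{ij} = <φ_i, φ_j> and b_i = <f, φ_i>, with φ_0 = 1, φ_1 = x, φ_2 = x^2.
G =
  [2, 0, 2/3]
  [0, 2/3, 0]
  [2/3, 0, 2/5],
b = (36/5, -2, 92/35).
Solving gives a_0 = 111/35, a_1 = -3, a_2 = 9/7, so
  g(x) = 9*x^2/7 - 3*x + 111/35.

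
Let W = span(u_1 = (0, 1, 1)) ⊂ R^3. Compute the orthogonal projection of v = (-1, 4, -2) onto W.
proj_W(v) = (0, 1, 1)

Set up U = [u_1 | ... | u_1] ∈ R^(3×1). The projector onto W = col(U) is P = U (U^T U)^(-1) U^T.
Compute U^T U =
  [2],
and U^T v = (2).
Solve U^T U · c = U^T v for the coefficients: c = (1). The projection is proj_W(v) = U c.
Check: (v - proj_W(v)) · u_1 = 0  (should be 0).
Result: proj_W(v) = (0, 1, 1).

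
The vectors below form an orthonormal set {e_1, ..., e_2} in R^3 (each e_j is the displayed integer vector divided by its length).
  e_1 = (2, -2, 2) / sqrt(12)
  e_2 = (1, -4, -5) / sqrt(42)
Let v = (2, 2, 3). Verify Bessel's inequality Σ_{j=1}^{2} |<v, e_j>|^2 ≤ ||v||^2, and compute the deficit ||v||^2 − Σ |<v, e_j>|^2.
Σ |<v, e_j>|^2 = 27/2; ||v||^2 = 17; deficit = 7/2

Write each e_j = u_j / sqrt(<u_j, u_j>) where u_j is the displayed integer vector. Then <v, e_j> = <v, u_j> / sqrt(<u_j, u_j>), so |<v, e_j>|^2 = <v, u_j>^2 / <u_j, u_j>.
Coefficients: <v, e_1> = 6/sqrt(12), <v, e_2> = -21/sqrt(42).
Square and sum: Σ |<v, e_j>|^2 = 27/2.
Compute ||v||^2 = v·v = 17.
Deficit = 17 − 27/2 = 7/2 ≥ 0, confirming Bessel's inequality. (The deficit equals ||v − Σ <v,e_j> e_j||^2, the squared distance from v to span{e_j}.)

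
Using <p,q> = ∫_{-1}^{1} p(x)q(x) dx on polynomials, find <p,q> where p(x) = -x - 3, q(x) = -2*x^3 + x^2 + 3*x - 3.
<p,q> = 74/5

Expand the product: p(x)·q(x) = 2*x^4 + 5*x^3 - 6*x^2 - 6*x + 9.
∫_{-1}^{1} of each monomial x^k gives [2/(k+1) if k even, 0 if k odd]. Integrating term-by-term (or equivalently evaluating the antiderivative F(x) = 2*x^5/5 + 5*x^4/4 - 2*x^3 - 3*x^2 + 9*x at the endpoints):
  F(1) − F(−1) = 113/20 − (-183/20) = 74/5.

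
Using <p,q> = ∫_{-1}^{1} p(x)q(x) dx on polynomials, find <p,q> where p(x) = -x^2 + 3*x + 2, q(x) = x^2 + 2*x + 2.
<p,q> = 58/5

Expand the product: p(x)·q(x) = -x^4 + x^3 + 6*x^2 + 10*x + 4.
∫_{-1}^{1} of each monomial x^k gives [2/(k+1) if k even, 0 if k odd]. Integrating term-by-term (or equivalently evaluating the antiderivative F(x) = -x^5/5 + x^4/4 + 2*x^3 + 5*x^2 + 4*x at the endpoints):
  F(1) − F(−1) = 221/20 − (-11/20) = 58/5.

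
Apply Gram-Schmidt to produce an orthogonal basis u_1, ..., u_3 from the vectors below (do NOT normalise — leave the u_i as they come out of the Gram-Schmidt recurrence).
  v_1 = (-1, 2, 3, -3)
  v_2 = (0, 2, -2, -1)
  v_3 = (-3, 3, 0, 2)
Orthogonal basis:
  u_1 = (-1, 2, 3, -3)
  u_2 = (1/23, 44/23, -49/23, -20/23)
  u_3 = (-595/206, 197/103, 109/206, 285/103)

Apply the Gram-Schmidt recurrence
  u_1 = v_1
  u_i = v_i − Σ_{j<i} ((v_i · u_j) / (u_j · u_j)) · u_j.

Step by step this gives:
  u_1 = (-1, 2, 3, -3)
  u_2 = (1/23, 44/23, -49/23, -20/23)
  u_3 = (-595/206, 197/103, 109/206, 285/103)

Orthogonality check:
  u_2 · u_1 = 0 (should be 0)
  u_3 · u_1 = 0 (should be 0)
  u_3 · u_2 = 0 (should be 0)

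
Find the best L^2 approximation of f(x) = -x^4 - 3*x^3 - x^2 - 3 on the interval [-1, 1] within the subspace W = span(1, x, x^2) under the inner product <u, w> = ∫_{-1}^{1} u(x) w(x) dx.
g(x) = -13*x^2/7 - 9*x/5 - 102/35

The best approximation g ∈ W is the orthogonal projection of f onto W. Writing g = a_0 + a_1 x + a_2 x^2, the coefficients solve the normal equations G · a = b where
  G_{ij} = <φ_i, φ_j> and b_i = <f, φ_i>, with φ_0 = 1, φ_1 = x, φ_2 = x^2.
G =
  [2, 0, 2/3]
  [0, 2/3, 0]
  [2/3, 0, 2/5],
b = (-106/15, -6/5, -94/35).
Solving gives a_0 = -102/35, a_1 = -9/5, a_2 = -13/7, so
  g(x) = -13*x^2/7 - 9*x/5 - 102/35.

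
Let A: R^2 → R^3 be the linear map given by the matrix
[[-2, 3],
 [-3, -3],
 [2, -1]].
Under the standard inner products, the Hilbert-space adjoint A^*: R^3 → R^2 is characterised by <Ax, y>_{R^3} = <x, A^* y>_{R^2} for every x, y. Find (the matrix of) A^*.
A^* = A^T =
[[-2, -3, 2],
 [3, -3, -1]]

For real matrices with standard dot products, the defining identity <Ax, y> = <x, A^* y> gives (Ax)^T y = x^T (A^*) y, i.e. x^T A^T y = x^T (A^*) y. Since this holds for all x, y, we must have A^* = A^T. Therefore
A^* =
[[-2, -3, 2],
 [3, -3, -1]].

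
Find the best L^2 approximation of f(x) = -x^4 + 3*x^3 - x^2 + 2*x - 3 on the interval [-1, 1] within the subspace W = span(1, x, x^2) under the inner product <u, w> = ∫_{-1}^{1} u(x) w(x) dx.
g(x) = -13*x^2/7 + 19*x/5 - 102/35

The best approximation g ∈ W is the orthogonal projection of f onto W. Writing g = a_0 + a_1 x + a_2 x^2, the coefficients solve the normal equations G · a = b where
  G_{ij} = <φ_i, φ_j> and b_i = <f, φ_i>, with φ_0 = 1, φ_1 = x, φ_2 = x^2.
G =
  [2, 0, 2/3]
  [0, 2/3, 0]
  [2/3, 0, 2/5],
b = (-106/15, 38/15, -94/35).
Solving gives a_0 = -102/35, a_1 = 19/5, a_2 = -13/7, so
  g(x) = -13*x^2/7 + 19*x/5 - 102/35.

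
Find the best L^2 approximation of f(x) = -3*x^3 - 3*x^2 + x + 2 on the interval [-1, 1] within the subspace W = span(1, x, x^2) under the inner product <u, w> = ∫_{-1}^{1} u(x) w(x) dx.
g(x) = -3*x^2 - 4*x/5 + 2

The best approximation g ∈ W is the orthogonal projection of f onto W. Writing g = a_0 + a_1 x + a_2 x^2, the coefficients solve the normal equations G · a = b where
  G_{ij} = <φ_i, φ_j> and b_i = <f, φ_i>, with φ_0 = 1, φ_1 = x, φ_2 = x^2.
G =
  [2, 0, 2/3]
  [0, 2/3, 0]
  [2/3, 0, 2/5],
b = (2, -8/15, 2/15).
Solving gives a_0 = 2, a_1 = -4/5, a_2 = -3, so
  g(x) = -3*x^2 - 4*x/5 + 2.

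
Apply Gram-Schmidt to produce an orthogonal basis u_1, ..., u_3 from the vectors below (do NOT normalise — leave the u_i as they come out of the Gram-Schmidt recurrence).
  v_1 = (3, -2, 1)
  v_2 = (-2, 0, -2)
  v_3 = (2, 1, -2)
Orthogonal basis:
  u_1 = (3, -2, 1)
  u_2 = (-2/7, -8/7, -10/7)
  u_3 = (5/3, 5/3, -5/3)

Apply the Gram-Schmidt recurrence
  u_1 = v_1
  u_i = v_i − Σ_{j<i} ((v_i · u_j) / (u_j · u_j)) · u_j.

Step by step this gives:
  u_1 = (3, -2, 1)
  u_2 = (-2/7, -8/7, -10/7)
  u_3 = (5/3, 5/3, -5/3)

Orthogonality check:
  u_2 · u_1 = 0 (should be 0)
  u_3 · u_1 = 0 (should be 0)
  u_3 · u_2 = 0 (should be 0)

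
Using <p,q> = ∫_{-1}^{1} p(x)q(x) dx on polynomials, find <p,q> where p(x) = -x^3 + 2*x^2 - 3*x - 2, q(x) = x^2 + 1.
<p,q> = -16/5

Expand the product: p(x)·q(x) = -x^5 + 2*x^4 - 4*x^3 - 3*x - 2.
∫_{-1}^{1} of each monomial x^k gives [2/(k+1) if k even, 0 if k odd]. Integrating term-by-term (or equivalently evaluating the antiderivative F(x) = -x^6/6 + 2*x^5/5 - x^4 - 3*x^2/2 - 2*x at the endpoints):
  F(1) − F(−1) = -64/15 − (-16/15) = -16/5.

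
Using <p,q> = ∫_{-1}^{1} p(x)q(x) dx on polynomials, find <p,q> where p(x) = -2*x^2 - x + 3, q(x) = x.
<p,q> = -2/3

Expand the product: p(x)·q(x) = -2*x^3 - x^2 + 3*x.
∫_{-1}^{1} of each monomial x^k gives [2/(k+1) if k even, 0 if k odd]. Integrating term-by-term (or equivalently evaluating the antiderivative F(x) = -x^4/2 - x^3/3 + 3*x^2/2 at the endpoints):
  F(1) − F(−1) = 2/3 − (4/3) = -2/3.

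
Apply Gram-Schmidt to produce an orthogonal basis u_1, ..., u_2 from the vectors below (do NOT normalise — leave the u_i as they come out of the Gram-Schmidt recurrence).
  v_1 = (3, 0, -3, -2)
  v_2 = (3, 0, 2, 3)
Orthogonal basis:
  u_1 = (3, 0, -3, -2)
  u_2 = (75/22, 0, 35/22, 30/11)

Apply the Gram-Schmidt recurrence
  u_1 = v_1
  u_i = v_i − Σ_{j<i} ((v_i · u_j) / (u_j · u_j)) · u_j.

Step by step this gives:
  u_1 = (3, 0, -3, -2)
  u_2 = (75/22, 0, 35/22, 30/11)

Orthogonality check:
  u_2 · u_1 = 0 (should be 0)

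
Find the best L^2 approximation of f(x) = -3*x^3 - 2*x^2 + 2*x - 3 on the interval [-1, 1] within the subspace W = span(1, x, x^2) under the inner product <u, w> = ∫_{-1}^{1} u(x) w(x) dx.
g(x) = -2*x^2 + x/5 - 3

The best approximation g ∈ W is the orthogonal projection of f onto W. Writing g = a_0 + a_1 x + a_2 x^2, the coefficients solve the normal equations G · a = b where
  G_{ij} = <φ_i, φ_j> and b_i = <f, φ_i>, with φ_0 = 1, φ_1 = x, φ_2 = x^2.
G =
  [2, 0, 2/3]
  [0, 2/3, 0]
  [2/3, 0, 2/5],
b = (-22/3, 2/15, -14/5).
Solving gives a_0 = -3, a_1 = 1/5, a_2 = -2, so
  g(x) = -2*x^2 + x/5 - 3.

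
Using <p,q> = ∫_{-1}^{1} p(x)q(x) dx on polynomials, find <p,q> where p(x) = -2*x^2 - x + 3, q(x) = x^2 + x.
<p,q> = 8/15

Expand the product: p(x)·q(x) = -2*x^4 - 3*x^3 + 2*x^2 + 3*x.
∫_{-1}^{1} of each monomial x^k gives [2/(k+1) if k even, 0 if k odd]. Integrating term-by-term (or equivalently evaluating the antiderivative F(x) = -2*x^5/5 - 3*x^4/4 + 2*x^3/3 + 3*x^2/2 at the endpoints):
  F(1) − F(−1) = 61/60 − (29/60) = 8/15.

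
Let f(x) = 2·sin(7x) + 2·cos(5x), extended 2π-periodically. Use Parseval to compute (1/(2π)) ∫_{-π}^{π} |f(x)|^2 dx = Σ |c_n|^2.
Σ |c_n|^2 = 4

Expand |f|^2 and use orthogonality of {sin(nx), cos(mx)} on [-π, π]:
  ∫_{-π}^{π} sin(nx)^2 dx = π, ∫ cos(mx)^2 dx = π, and cross terms integrate to 0.
So ∫_{-π}^{π} f(x)^2 dx = 2^2 · π + 2^2 · π = (4 + 4)π.
Divide by 2π: (4 + 4)/2 = 4.
By Parseval, this equals Σ |c_n|^2.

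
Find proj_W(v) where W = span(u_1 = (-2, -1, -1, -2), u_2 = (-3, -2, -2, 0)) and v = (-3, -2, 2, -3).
proj_W(v) = (-69/35, -27/35, -27/35, -114/35)

Set up U = [u_1 | ... | u_2] ∈ R^(4×2). The projector onto W = col(U) is P = U (U^T U)^(-1) U^T.
Compute U^T U =
  [10, 10]
  [10, 17],
and U^T v = (12, 9).
Solve U^T U · c = U^T v for the coefficients: c = (57/35, -3/7). The projection is proj_W(v) = U c.
Check: (v - proj_W(v)) · u_1 = 0  (should be 0).
Check: (v - proj_W(v)) · u_2 = 0  (should be 0).
Result: proj_W(v) = (-69/35, -27/35, -27/35, -114/35).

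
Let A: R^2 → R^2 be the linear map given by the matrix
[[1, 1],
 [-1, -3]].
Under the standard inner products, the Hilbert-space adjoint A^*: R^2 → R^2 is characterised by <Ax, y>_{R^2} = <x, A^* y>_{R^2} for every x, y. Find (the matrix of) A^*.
A^* = A^T =
[[1, -1],
 [1, -3]]

For real matrices with standard dot products, the defining identity <Ax, y> = <x, A^* y> gives (Ax)^T y = x^T (A^*) y, i.e. x^T A^T y = x^T (A^*) y. Since this holds for all x, y, we must have A^* = A^T. Therefore
A^* =
[[1, -1],
 [1, -3]].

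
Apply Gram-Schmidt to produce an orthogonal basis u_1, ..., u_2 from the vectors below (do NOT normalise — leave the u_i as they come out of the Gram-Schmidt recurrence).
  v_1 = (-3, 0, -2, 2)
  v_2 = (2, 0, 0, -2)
Orthogonal basis:
  u_1 = (-3, 0, -2, 2)
  u_2 = (4/17, 0, -20/17, -14/17)

Apply the Gram-Schmidt recurrence
  u_1 = v_1
  u_i = v_i − Σ_{j<i} ((v_i · u_j) / (u_j · u_j)) · u_j.

Step by step this gives:
  u_1 = (-3, 0, -2, 2)
  u_2 = (4/17, 0, -20/17, -14/17)

Orthogonality check:
  u_2 · u_1 = 0 (should be 0)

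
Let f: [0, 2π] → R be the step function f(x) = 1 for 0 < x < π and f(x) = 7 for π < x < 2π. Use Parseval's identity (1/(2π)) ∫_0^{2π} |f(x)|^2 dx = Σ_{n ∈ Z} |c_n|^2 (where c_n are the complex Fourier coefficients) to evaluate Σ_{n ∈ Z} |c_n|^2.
Σ |c_n|^2 = 25

Parseval equates the L^2 energy of f (normalised by 1/(2π)) with the ℓ^2 sum of its Fourier coefficients: (1/(2π)) ∫_0^{2π} |f|^2 = Σ |c_n|^2.
Compute the left side: (1/(2π)) [∫_0^π 1^2 dx + ∫_π^{2π} 7^2 dx] = (1/(2π)) · (1π + 49π) = (1 + 49)/2 = 25.
So Σ_{n ∈ Z} |c_n|^2 = 25.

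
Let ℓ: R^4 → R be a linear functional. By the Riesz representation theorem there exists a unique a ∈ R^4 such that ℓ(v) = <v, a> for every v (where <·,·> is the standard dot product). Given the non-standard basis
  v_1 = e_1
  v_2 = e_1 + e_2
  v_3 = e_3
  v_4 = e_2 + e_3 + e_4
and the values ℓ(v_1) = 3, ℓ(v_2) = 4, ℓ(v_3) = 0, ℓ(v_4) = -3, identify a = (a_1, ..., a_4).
a = (3, 1, 0, -4)

Write a = (a_1, ..., a_4) in the standard basis. For each basis vector v_i, ℓ(v_i) = <v_i, a> is a linear equation in the a_j's. Collect the n equations into a matrix system V a = ℓ, where row i of V is v_i (expressed in the standard basis). Since V is invertible (lower-triangular with 1s on the diagonal, up to permutation), solve by back-substitution:
  V =
[[1, 0, 0, 0],
 [1, 1, 0, 0],
 [0, 0, 1, 0],
 [0, 1, 1, 1]]
  V a = (3, 4, 0, -3)
Solving gives a = (3, 1, 0, -4).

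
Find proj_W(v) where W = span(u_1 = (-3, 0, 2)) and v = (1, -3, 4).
proj_W(v) = (-15/13, 0, 10/13)

Set up U = [u_1 | ... | u_1] ∈ R^(3×1). The projector onto W = col(U) is P = U (U^T U)^(-1) U^T.
Compute U^T U =
  [13],
and U^T v = (5).
Solve U^T U · c = U^T v for the coefficients: c = (5/13). The projection is proj_W(v) = U c.
Check: (v - proj_W(v)) · u_1 = 0  (should be 0).
Result: proj_W(v) = (-15/13, 0, 10/13).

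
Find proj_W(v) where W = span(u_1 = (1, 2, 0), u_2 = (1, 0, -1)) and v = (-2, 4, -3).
proj_W(v) = (10/9, 22/9, 1/9)

Set up U = [u_1 | ... | u_2] ∈ R^(3×2). The projector onto W = col(U) is P = U (U^T U)^(-1) U^T.
Compute U^T U =
  [5, 1]
  [1, 2],
and U^T v = (6, 1).
Solve U^T U · c = U^T v for the coefficients: c = (11/9, -1/9). The projection is proj_W(v) = U c.
Check: (v - proj_W(v)) · u_1 = 0  (should be 0).
Check: (v - proj_W(v)) · u_2 = 0  (should be 0).
Result: proj_W(v) = (10/9, 22/9, 1/9).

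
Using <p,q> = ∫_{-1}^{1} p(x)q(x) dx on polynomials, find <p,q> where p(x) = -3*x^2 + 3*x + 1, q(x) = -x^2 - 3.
<p,q> = 8/15

Expand the product: p(x)·q(x) = 3*x^4 - 3*x^3 + 8*x^2 - 9*x - 3.
∫_{-1}^{1} of each monomial x^k gives [2/(k+1) if k even, 0 if k odd]. Integrating term-by-term (or equivalently evaluating the antiderivative F(x) = 3*x^5/5 - 3*x^4/4 + 8*x^3/3 - 9*x^2/2 - 3*x at the endpoints):
  F(1) − F(−1) = -299/60 − (-331/60) = 8/15.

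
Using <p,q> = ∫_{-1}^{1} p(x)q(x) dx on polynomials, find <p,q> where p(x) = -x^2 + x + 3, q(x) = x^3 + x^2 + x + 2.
<p,q> = 40/3

Expand the product: p(x)·q(x) = -x^5 + 3*x^3 + 2*x^2 + 5*x + 6.
∫_{-1}^{1} of each monomial x^k gives [2/(k+1) if k even, 0 if k odd]. Integrating term-by-term (or equivalently evaluating the antiderivative F(x) = -x^6/6 + 3*x^4/4 + 2*x^3/3 + 5*x^2/2 + 6*x at the endpoints):
  F(1) − F(−1) = 39/4 − (-43/12) = 40/3.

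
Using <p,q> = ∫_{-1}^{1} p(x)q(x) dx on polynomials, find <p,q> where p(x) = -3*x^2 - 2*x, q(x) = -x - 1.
<p,q> = 10/3

Expand the product: p(x)·q(x) = 3*x^3 + 5*x^2 + 2*x.
∫_{-1}^{1} of each monomial x^k gives [2/(k+1) if k even, 0 if k odd]. Integrating term-by-term (or equivalently evaluating the antiderivative F(x) = 3*x^4/4 + 5*x^3/3 + x^2 at the endpoints):
  F(1) − F(−1) = 41/12 − (1/12) = 10/3.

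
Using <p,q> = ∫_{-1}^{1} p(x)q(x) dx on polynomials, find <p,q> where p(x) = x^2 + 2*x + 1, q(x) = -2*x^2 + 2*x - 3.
<p,q> = -112/15

Expand the product: p(x)·q(x) = -2*x^4 - 2*x^3 - x^2 - 4*x - 3.
∫_{-1}^{1} of each monomial x^k gives [2/(k+1) if k even, 0 if k odd]. Integrating term-by-term (or equivalently evaluating the antiderivative F(x) = -2*x^5/5 - x^4/2 - x^3/3 - 2*x^2 - 3*x at the endpoints):
  F(1) − F(−1) = -187/30 − (37/30) = -112/15.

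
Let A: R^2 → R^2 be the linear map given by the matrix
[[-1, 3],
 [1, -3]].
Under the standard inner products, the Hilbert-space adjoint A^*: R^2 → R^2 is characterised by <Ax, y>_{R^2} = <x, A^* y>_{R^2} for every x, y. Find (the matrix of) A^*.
A^* = A^T =
[[-1, 1],
 [3, -3]]

For real matrices with standard dot products, the defining identity <Ax, y> = <x, A^* y> gives (Ax)^T y = x^T (A^*) y, i.e. x^T A^T y = x^T (A^*) y. Since this holds for all x, y, we must have A^* = A^T. Therefore
A^* =
[[-1, 1],
 [3, -3]].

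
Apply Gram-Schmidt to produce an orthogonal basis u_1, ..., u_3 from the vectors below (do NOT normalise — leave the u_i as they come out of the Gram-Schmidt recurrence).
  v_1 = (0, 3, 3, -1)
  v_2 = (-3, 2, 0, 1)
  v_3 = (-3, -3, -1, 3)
Orthogonal basis:
  u_1 = (0, 3, 3, -1)
  u_2 = (-3, 23/19, -15/19, 24/19)
  u_3 = (-156/241, -381/241, 479/241, 294/241)

Apply the Gram-Schmidt recurrence
  u_1 = v_1
  u_i = v_i − Σ_{j<i} ((v_i · u_j) / (u_j · u_j)) · u_j.

Step by step this gives:
  u_1 = (0, 3, 3, -1)
  u_2 = (-3, 23/19, -15/19, 24/19)
  u_3 = (-156/241, -381/241, 479/241, 294/241)

Orthogonality check:
  u_2 · u_1 = 0 (should be 0)
  u_3 · u_1 = 0 (should be 0)
  u_3 · u_2 = 0 (should be 0)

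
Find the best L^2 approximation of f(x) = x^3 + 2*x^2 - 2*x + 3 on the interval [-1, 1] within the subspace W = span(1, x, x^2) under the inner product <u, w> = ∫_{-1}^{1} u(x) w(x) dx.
g(x) = 2*x^2 - 7*x/5 + 3

The best approximation g ∈ W is the orthogonal projection of f onto W. Writing g = a_0 + a_1 x + a_2 x^2, the coefficients solve the normal equations G · a = b where
  G_{ij} = <φ_i, φ_j> and b_i = <f, φ_i>, with φ_0 = 1, φ_1 = x, φ_2 = x^2.
G =
  [2, 0, 2/3]
  [0, 2/3, 0]
  [2/3, 0, 2/5],
b = (22/3, -14/15, 14/5).
Solving gives a_0 = 3, a_1 = -7/5, a_2 = 2, so
  g(x) = 2*x^2 - 7*x/5 + 3.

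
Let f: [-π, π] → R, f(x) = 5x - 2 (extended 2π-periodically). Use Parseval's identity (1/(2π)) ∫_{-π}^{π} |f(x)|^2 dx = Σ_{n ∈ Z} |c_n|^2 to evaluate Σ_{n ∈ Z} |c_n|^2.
Σ |c_n|^2 = 25π^2/3 + 4

Expand and integrate term by term over [-π, π]:
  ∫ (5x)^2 dx = 25·(2π^3/3); ∫ 2·5·(-2)·x dx = 0 (odd integrand); ∫ (-2)^2 dx = 4·2π.
So (1/(2π)) ∫_{-π}^{π} (5x - 2)^2 dx = 25π^2/3 + 4 = 25π^2/3 + 4.
Parseval ⇒ Σ |c_n|^2 = 25π^2/3 + 4.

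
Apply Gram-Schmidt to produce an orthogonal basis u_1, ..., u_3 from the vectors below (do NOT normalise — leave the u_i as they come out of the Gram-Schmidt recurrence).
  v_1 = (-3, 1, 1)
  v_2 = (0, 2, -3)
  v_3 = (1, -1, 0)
Orthogonal basis:
  u_1 = (-3, 1, 1)
  u_2 = (-3/11, 23/11, -32/11)
  u_3 = (-10/71, -18/71, -12/71)

Apply the Gram-Schmidt recurrence
  u_1 = v_1
  u_i = v_i − Σ_{j<i} ((v_i · u_j) / (u_j · u_j)) · u_j.

Step by step this gives:
  u_1 = (-3, 1, 1)
  u_2 = (-3/11, 23/11, -32/11)
  u_3 = (-10/71, -18/71, -12/71)

Orthogonality check:
  u_2 · u_1 = 0 (should be 0)
  u_3 · u_1 = 0 (should be 0)
  u_3 · u_2 = 0 (should be 0)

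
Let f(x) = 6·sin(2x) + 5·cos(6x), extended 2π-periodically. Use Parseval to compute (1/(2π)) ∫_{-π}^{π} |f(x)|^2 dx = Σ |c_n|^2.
Σ |c_n|^2 = 61/2

Expand |f|^2 and use orthogonality of {sin(nx), cos(mx)} on [-π, π]:
  ∫_{-π}^{π} sin(nx)^2 dx = π, ∫ cos(mx)^2 dx = π, and cross terms integrate to 0.
So ∫_{-π}^{π} f(x)^2 dx = 6^2 · π + 5^2 · π = (36 + 25)π.
Divide by 2π: (36 + 25)/2 = 61/2.
By Parseval, this equals Σ |c_n|^2.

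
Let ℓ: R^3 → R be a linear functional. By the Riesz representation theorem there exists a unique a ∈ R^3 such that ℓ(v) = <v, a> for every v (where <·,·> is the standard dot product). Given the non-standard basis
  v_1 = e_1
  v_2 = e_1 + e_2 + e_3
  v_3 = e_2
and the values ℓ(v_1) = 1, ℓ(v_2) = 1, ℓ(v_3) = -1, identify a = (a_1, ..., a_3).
a = (1, -1, 1)

Write a = (a_1, ..., a_3) in the standard basis. For each basis vector v_i, ℓ(v_i) = <v_i, a> is a linear equation in the a_j's. Collect the n equations into a matrix system V a = ℓ, where row i of V is v_i (expressed in the standard basis). Since V is invertible (lower-triangular with 1s on the diagonal, up to permutation), solve by back-substitution:
  V =
[[1, 0, 0],
 [1, 1, 1],
 [0, 1, 0]]
  V a = (1, 1, -1)
Solving gives a = (1, -1, 1).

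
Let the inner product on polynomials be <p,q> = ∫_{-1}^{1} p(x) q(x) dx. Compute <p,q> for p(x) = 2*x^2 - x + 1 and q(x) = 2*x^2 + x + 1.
<p,q> = 28/5

Expand the product: p(x)·q(x) = 4*x^4 + 3*x^2 + 1.
∫_{-1}^{1} of each monomial x^k gives [2/(k+1) if k even, 0 if k odd]. Integrating term-by-term (or equivalently evaluating the antiderivative F(x) = 4*x^5/5 + x^3 + x at the endpoints):
  F(1) − F(−1) = 14/5 − (-14/5) = 28/5.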